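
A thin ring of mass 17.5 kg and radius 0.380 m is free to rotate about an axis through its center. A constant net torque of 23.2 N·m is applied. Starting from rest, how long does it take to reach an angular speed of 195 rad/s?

t ≈ 21.2 s

I = MR² = (17.5)(0.380)² = 2.527 kg·m².
α = τ/I = 23.2/2.527 = 9.181 rad/s².
ω = αt ⇒ t = ω/α = 195/9.181 = 21.24 s.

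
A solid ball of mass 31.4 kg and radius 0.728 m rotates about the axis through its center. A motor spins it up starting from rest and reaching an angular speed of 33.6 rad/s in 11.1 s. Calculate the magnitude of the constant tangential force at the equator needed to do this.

I = (2/5)MR² = (2/5)(31.4)(0.728)² = 6.657 kg·m².
α = Δω/Δt = (33.6 − 0)/11.1 = 3.027 rad/s².
The required torque is τ = Iα = (6.657)(3.027) = 20.15 N·m.
A tangential force at the equator gives τ = FR, so F = τ/R = 20.15/0.728 = 27.68 N.

F ≈ 27.7 N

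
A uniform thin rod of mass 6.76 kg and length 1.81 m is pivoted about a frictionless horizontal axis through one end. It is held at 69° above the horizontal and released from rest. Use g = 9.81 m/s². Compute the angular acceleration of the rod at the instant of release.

α ≈ 2.91 rad/s²

About the pivot, I = (1/3)ML² = (1/3)(6.76)(1.81)² = 7.382 kg·m².
The weight acts at the center, a distance L/2 = 0.9050 m from the pivot; τ = Mg(L/2) cos 69° = 21.51 N·m.
α = τ/I = 21.51/7.382 = 2.913 rad/s².
(Equivalently α = (3g/(2L)) cos 69° = 2.913 rad/s².)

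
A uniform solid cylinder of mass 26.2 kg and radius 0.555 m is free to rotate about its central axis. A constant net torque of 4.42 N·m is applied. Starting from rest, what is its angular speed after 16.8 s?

ω ≈ 18.4 rad/s

I = ½MR² = (1/2)(26.2)(0.555)² = 4.035 kg·m².
α = τ/I = 4.42/4.035 = 1.095 rad/s².
ω = ω₀ + αt = 0 + (1.095)(16.8) = 18.40 rad/s.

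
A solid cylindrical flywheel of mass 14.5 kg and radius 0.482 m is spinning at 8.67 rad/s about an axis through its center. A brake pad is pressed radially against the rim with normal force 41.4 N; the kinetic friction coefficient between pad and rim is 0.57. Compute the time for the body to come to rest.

t ≈ 1.28 s

I = ½MR² = (1/2)(14.5)(0.482)² = 1.684 kg·m².
Friction force f = μN = (0.57)(41.4) = 23.60 N at the rim; torque magnitude τ = fR = 11.37 N·m, opposing ω.
|α| = τ/I = 11.37/1.684 = 6.753 rad/s² (deceleration).
0 = ω₀ − |α|t ⇒ t = ω₀/|α| = 8.67/6.753 = 1.284 s.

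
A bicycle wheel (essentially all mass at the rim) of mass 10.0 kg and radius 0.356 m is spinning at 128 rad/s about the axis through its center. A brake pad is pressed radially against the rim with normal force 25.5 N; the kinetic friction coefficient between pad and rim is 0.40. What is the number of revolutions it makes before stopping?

I = MR² = (10.0)(0.356)² = 1.267 kg·m².
Friction force f = μN = (0.40)(25.5) = 10.20 N at the rim; torque magnitude τ = fR = 3.631 N·m, opposing ω.
|α| = τ/I = 3.631/1.267 = 2.865 rad/s² (deceleration).
ω² = ω₀² − 2|α|θ with ω = 0 ⇒ θ = ω₀²/(2|α|) = 2859 rad = 455.1 rev.

≈ 455 revolutions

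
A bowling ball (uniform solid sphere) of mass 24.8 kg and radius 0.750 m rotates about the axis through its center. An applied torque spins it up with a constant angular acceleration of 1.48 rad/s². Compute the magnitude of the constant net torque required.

I = (2/5)MR² = (2/5)(24.8)(0.750)² = 5.580 kg·m².
τ = Iα = (5.580)(1.480) = 8.258 N·m.

τ ≈ 8.26 N·m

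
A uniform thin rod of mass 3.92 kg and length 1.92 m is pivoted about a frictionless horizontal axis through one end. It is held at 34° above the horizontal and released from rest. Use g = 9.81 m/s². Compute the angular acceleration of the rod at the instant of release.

α ≈ 6.35 rad/s²

About the pivot, I = (1/3)ML² = (1/3)(3.92)(1.92)² = 4.817 kg·m².
The weight acts at the center, a distance L/2 = 0.9600 m from the pivot; τ = Mg(L/2) cos 34° = 30.61 N·m.
α = τ/I = 30.61/4.817 = 6.354 rad/s².
(Equivalently α = (3g/(2L)) cos 34° = 6.354 rad/s².)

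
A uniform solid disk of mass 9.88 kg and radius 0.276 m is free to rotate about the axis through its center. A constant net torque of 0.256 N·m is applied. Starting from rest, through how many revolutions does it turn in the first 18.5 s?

≈ 18.5 revolutions

I = ½MR² = (1/2)(9.88)(0.276)² = 0.3763 kg·m².
α = τ/I = 0.256/0.3763 = 0.6803 rad/s².
θ = ½αt² = ½(0.6803)(18.5)² = 116.4 rad.
Revolutions = θ/(2π) = 18.53.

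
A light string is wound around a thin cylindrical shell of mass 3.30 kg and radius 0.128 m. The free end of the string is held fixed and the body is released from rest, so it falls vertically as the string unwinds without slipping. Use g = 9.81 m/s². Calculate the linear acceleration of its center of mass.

Translation: Mg − T = Ma. Rotation about the center: TR = Iα with I = MR².
With a = αR: T = (I/R²)a = M a, so Mg = (1 + 1.000)Ma.
a = g/(1 + 1.000) = 9.81/2.000 = 4.905 m/s².

a ≈ 4.91 m/s²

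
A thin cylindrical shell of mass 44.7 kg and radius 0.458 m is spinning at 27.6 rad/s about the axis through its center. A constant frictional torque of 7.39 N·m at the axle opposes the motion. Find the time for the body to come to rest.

I = MR² = (44.7)(0.458)² = 9.376 kg·m².
The net torque has magnitude 7.39 N·m, opposing ω.
|α| = τ/I = 7.390/9.376 = 0.7881 rad/s² (deceleration).
0 = ω₀ − |α|t ⇒ t = ω₀/|α| = 27.6/0.7881 = 35.02 s.

t ≈ 35.0 s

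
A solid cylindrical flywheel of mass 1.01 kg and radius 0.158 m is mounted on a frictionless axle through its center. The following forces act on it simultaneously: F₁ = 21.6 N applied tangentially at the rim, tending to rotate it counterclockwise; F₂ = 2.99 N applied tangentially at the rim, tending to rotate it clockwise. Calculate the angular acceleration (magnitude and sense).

I = ½MR² = (1/2)(1.01)(0.158)² = 0.01261 kg·m².
Taking counterclockwise as positive: τ₁ = +(21.6)(0.158) = +3.413 N·m; τ₂ = −(2.99)(0.158) = −0.4724 N·m.
Net torque τ = 2.940 N·m.
α = τ/I = 2.940/0.01261 = 233.2 rad/s².

α ≈ 233 rad/s², counterclockwise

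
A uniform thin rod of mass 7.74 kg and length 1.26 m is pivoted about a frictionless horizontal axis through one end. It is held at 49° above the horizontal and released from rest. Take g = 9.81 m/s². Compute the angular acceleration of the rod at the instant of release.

About the pivot, I = (1/3)ML² = (1/3)(7.74)(1.26)² = 4.096 kg·m².
The weight acts at the center, a distance L/2 = 0.6300 m from the pivot; τ = Mg(L/2) cos 49° = 31.38 N·m.
α = τ/I = 31.38/4.096 = 7.662 rad/s².

α ≈ 7.66 rad/s²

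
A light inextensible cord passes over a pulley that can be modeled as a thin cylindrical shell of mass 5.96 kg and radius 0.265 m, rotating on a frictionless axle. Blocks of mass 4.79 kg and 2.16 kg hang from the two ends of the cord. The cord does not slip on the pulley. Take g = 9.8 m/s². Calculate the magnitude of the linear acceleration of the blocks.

I = MR² = (5.96)(0.265)² = 0.4185 kg·m².
Heavier block: m₁g − T₁ = m₁a. Lighter block: T₂ − m₂g = m₂a.
Pulley: (T₁ − T₂)R = Iα = I(a/R), so T₁ − T₂ = (I/R²)a = 1·M_p a = 5.960·a.
Adding the three: (m₁ − m₂)g = (m₁ + m₂ + 5.960)a, so a = (4.79 − 2.16)(9.8)/(4.79 + 2.16 + 5.960) = 1.996 m/s².

a ≈ 2.00 m/s²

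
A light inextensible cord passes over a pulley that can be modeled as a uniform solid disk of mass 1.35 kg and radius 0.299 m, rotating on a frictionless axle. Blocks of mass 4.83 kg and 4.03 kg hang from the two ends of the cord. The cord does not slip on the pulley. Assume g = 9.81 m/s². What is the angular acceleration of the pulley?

α ≈ 2.75 rad/s²

I = ½MR² = (1/2)(1.35)(0.299)² = 0.06035 kg·m².
Heavier block: m₁g − T₁ = m₁a. Lighter block: T₂ − m₂g = m₂a.
Pulley: (T₁ − T₂)R = Iα = I(a/R), so T₁ − T₂ = (I/R²)a = (1/2)M_p a = 0.6750·a.
Adding the three: (m₁ − m₂)g = (m₁ + m₂ + 0.6750)a, so a = (4.83 − 4.03)(9.81)/(4.83 + 4.03 + 0.6750) = 0.8231 m/s².
α = a/R = 0.8231/0.299 = 2.753 rad/s².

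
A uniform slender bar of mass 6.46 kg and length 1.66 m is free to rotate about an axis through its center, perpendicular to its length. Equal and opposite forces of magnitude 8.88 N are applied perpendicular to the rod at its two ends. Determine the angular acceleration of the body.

I = (1/12)ML² = (1/12)(6.46)(1.66)² = 1.483 kg·m².
The couple gives τ = F·(L/2) + F·(L/2) = F L = (8.88)(1.66) = 14.74 N·m.
Newton's second law for rotation, τ = Iα, gives α = τ/I = 14.74/1.483 = 9.937 rad/s².

α ≈ 9.94 rad/s²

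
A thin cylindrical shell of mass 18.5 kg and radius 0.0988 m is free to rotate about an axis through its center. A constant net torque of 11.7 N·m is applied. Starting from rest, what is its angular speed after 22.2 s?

ω ≈ 1440 rad/s

I = MR² = (18.5)(0.0988)² = 0.1806 kg·m².
α = τ/I = 11.7/0.1806 = 64.79 rad/s².
ω = ω₀ + αt = 0 + (64.79)(22.2) = 1438 rad/s.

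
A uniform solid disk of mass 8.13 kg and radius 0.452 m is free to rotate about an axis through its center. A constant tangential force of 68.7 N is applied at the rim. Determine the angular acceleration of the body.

I = ½MR² = (1/2)(8.13)(0.452)² = 0.8305 kg·m².
τ = F R = (68.7)(0.452) = 31.05 N·m.
Newton's second law for rotation, τ = Iα, gives α = τ/I = 31.05/0.8305 = 37.39 rad/s².

α ≈ 37.4 rad/s²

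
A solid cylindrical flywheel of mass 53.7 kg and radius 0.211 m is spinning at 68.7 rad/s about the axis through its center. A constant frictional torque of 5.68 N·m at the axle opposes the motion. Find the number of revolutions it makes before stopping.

I = ½MR² = (1/2)(53.7)(0.211)² = 1.195 kg·m².
The net torque has magnitude 5.68 N·m, opposing ω.
|α| = τ/I = 5.680/1.195 = 4.752 rad/s² (deceleration).
ω² = ω₀² − 2|α|θ with ω = 0 ⇒ θ = ω₀²/(2|α|) = 496.6 rad = 79.04 rev.

≈ 79.0 revolutions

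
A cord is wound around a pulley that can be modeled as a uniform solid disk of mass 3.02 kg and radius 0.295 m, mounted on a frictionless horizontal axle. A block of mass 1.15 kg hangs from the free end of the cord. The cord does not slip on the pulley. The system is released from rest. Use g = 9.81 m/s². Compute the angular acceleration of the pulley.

I = ½MR² = (1/2)(3.02)(0.295)² = 0.1314 kg·m².
Block: mg − T = ma. Pulley: TR = Iα. No-slip: a = αR, so T = (I/R²)a = 1.510·a.
Then mg = (m + 1.510)a, so a = (1.15)(9.81)/(1.15 + 1.510) = 4.241 m/s².
α = a/R = 4.241/0.295 = 14.38 rad/s².

α ≈ 14.4 rad/s²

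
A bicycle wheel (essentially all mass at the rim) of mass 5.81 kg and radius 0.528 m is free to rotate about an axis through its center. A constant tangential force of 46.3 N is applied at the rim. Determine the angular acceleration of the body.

α ≈ 15.1 rad/s²

I = MR² = (5.81)(0.528)² = 1.620 kg·m².
τ = F R = (46.3)(0.528) = 24.45 N·m.
From τ = Iα: α = 24.45/1.620 = 15.09 rad/s².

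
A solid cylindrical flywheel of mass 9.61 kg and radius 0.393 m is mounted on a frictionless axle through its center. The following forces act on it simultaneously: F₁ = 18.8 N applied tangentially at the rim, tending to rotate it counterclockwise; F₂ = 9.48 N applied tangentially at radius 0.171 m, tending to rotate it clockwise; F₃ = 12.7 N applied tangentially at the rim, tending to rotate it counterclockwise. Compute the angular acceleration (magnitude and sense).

α ≈ 14.5 rad/s², counterclockwise

I = ½MR² = (1/2)(9.61)(0.393)² = 0.7421 kg·m².
Taking counterclockwise as positive: τ₁ = +(18.8)(0.393) = +7.388 N·m; τ₂ = −(9.48)(0.171) = −1.621 N·m; τ₃ = +(12.7)(0.393) = +4.991 N·m.
Net torque τ = 10.76 N·m.
α = τ/I = 10.76/0.7421 = 14.50 rad/s².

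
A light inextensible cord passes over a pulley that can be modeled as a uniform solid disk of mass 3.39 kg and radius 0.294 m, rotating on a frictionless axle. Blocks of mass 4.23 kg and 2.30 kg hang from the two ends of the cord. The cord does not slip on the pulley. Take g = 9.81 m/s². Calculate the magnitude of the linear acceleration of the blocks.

a ≈ 2.30 m/s²

I = ½MR² = (1/2)(3.39)(0.294)² = 0.1465 kg·m².
Heavier block: m₁g − T₁ = m₁a. Lighter block: T₂ − m₂g = m₂a.
Pulley: (T₁ − T₂)R = Iα = I(a/R), so T₁ − T₂ = (I/R²)a = (1/2)M_p a = 1.695·a.
Adding the three: (m₁ − m₂)g = (m₁ + m₂ + 1.695)a, so a = (4.23 − 2.30)(9.81)/(4.23 + 2.30 + 1.695) = 2.302 m/s².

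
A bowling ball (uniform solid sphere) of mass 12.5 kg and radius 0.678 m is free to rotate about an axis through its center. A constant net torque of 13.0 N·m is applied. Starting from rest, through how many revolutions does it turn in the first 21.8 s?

I = (2/5)MR² = (2/5)(12.5)(0.678)² = 2.298 kg·m².
α = τ/I = 13.0/2.298 = 5.656 rad/s².
θ = ½αt² = ½(5.656)(21.8)² = 1344 rad.
Revolutions = θ/(2π) = 213.9.

≈ 214 revolutions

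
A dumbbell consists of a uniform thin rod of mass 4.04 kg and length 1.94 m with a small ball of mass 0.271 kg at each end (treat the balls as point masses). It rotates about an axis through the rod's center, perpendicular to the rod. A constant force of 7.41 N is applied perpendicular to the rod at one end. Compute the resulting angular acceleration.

I_rod = (1/12)ML² = (1/12)(4.04)(1.94)² = 1.267 kg·m².
I_balls = 2·m·(L/2)² = 2(0.271)(0.9700)² = 0.5100 kg·m².
Total I = 1.777 kg·m².
τ = F·(L/2) = (7.41)(0.970) = 7.188 N·m.
α = τ/I = 7.188/1.777 = 4.045 rad/s².

α ≈ 4.04 rad/s²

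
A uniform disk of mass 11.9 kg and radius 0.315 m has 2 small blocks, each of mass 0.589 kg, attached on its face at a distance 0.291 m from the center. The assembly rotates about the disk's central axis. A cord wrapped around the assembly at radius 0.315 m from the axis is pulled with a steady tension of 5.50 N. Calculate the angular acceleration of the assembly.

I_disk = ½MR² = ½(11.9)(0.315)² = 0.5904 kg·m².
I_blocks = 2·m·r² = 2(0.589)(0.291)² = 0.09975 kg·m².
Total I = 0.6901 kg·m².
τ = F r = (5.50)(0.315) = 1.732 N·m.
α = τ/I = 1.732/0.6901 = 2.510 rad/s².

α ≈ 2.51 rad/s²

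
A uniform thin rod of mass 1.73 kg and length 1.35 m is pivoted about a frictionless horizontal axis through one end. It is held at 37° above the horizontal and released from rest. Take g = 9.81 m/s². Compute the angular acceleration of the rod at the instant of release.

About the pivot, I = (1/3)ML² = (1/3)(1.73)(1.35)² = 1.051 kg·m².
The weight acts at the center, a distance L/2 = 0.6750 m from the pivot; τ = Mg(L/2) cos 37° = 9.149 N·m.
α = τ/I = 9.149/1.051 = 8.705 rad/s².
(Equivalently α = (3g/(2L)) cos 37° = 8.705 rad/s².)

α ≈ 8.71 rad/s²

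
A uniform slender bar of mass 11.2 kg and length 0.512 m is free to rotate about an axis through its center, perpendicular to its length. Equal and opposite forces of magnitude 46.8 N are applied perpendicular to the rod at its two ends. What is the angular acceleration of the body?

I = (1/12)ML² = (1/12)(11.2)(0.512)² = 0.2447 kg·m².
The couple gives τ = F·(L/2) + F·(L/2) = F L = (46.8)(0.512) = 23.96 N·m.
From τ = Iα: α = 23.96/0.2447 = 97.94 rad/s².

α ≈ 97.9 rad/s²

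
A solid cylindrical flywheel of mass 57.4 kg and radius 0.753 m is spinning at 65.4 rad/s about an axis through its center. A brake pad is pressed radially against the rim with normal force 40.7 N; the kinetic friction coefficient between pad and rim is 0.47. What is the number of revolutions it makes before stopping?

≈ 385 revolutions

I = ½MR² = (1/2)(57.4)(0.753)² = 16.27 kg·m².
Friction force f = μN = (0.47)(40.7) = 19.13 N at the rim; torque magnitude τ = fR = 14.40 N·m, opposing ω.
|α| = τ/I = 14.40/16.27 = 0.8851 rad/s² (deceleration).
ω² = ω₀² − 2|α|θ with ω = 0 ⇒ θ = ω₀²/(2|α|) = 2416 rad = 384.5 rev.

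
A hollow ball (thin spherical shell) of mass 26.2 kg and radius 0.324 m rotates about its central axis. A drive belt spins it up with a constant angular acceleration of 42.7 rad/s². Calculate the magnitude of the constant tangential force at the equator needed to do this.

F ≈ 242 N

I = (2/3)MR² = (2/3)(26.2)(0.324)² = 1.834 kg·m².
The required torque is τ = Iα = (1.834)(42.70) = 78.29 N·m.
A tangential force at the equator gives τ = FR, so F = τ/R = 78.29/0.324 = 241.6 N.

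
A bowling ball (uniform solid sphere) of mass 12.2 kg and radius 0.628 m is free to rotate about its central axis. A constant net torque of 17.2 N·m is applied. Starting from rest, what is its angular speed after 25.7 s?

ω ≈ 230 rad/s

I = (2/5)MR² = (2/5)(12.2)(0.628)² = 1.925 kg·m².
α = τ/I = 17.2/1.925 = 8.937 rad/s².
ω = ω₀ + αt = 0 + (8.937)(25.7) = 229.7 rad/s.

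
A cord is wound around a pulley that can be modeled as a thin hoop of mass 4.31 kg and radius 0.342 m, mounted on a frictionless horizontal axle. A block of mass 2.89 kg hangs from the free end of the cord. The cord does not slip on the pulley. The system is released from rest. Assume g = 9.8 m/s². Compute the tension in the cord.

I = MR² = (4.31)(0.342)² = 0.5041 kg·m².
Block: mg − T = ma. Pulley: TR = Iα. No-slip: a = αR, so T = (I/R²)a = 4.310·a.
Then mg = (m + 4.310)a, so a = (2.89)(9.8)/(2.89 + 4.310) = 3.934 m/s².
T = 4.310·a = 16.95 N.

T ≈ 17.0 N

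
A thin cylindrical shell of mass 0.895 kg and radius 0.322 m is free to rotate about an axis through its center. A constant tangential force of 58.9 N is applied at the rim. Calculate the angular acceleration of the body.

I = MR² = (0.895)(0.322)² = 0.09280 kg·m².
τ = F R = (58.9)(0.322) = 18.97 N·m.
From τ = Iα: α = 18.97/0.09280 = 204.4 rad/s².

α ≈ 204 rad/s²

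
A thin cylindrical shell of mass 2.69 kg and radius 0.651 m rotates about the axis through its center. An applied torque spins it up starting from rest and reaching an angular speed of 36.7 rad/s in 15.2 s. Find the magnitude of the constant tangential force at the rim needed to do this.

I = MR² = (2.69)(0.651)² = 1.140 kg·m².
α = Δω/Δt = (36.7 − 0)/15.2 = 2.414 rad/s².
The required torque is τ = Iα = (1.140)(2.414) = 2.753 N·m.
A tangential force at the rim gives τ = FR, so F = τ/R = 2.753/0.651 = 4.228 N.

F ≈ 4.23 N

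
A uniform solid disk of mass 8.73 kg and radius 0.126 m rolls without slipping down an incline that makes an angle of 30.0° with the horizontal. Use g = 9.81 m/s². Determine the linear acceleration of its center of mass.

a ≈ 3.27 m/s²

Translation along the incline: Mg sinθ − f = Ma.
Rotation about the center: fR = Iα with I = ½MR². No-slip gives a = αR, so f = (I/R²)a = (1/2)M a.
Substituting: Mg sinθ = (1 + 0.5000)Ma, so a = g sinθ/(1 + 0.5000) = (9.81) sin 30.0° / 1.500 = 3.270 m/s².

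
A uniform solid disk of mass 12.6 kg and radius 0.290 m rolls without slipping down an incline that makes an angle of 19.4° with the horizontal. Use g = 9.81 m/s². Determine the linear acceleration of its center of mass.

a ≈ 2.17 m/s²

Translation along the incline: Mg sinθ − f = Ma.
Rotation about the center: fR = Iα with I = ½MR². No-slip gives a = αR, so f = (I/R²)a = (1/2)M a.
Substituting: Mg sinθ = (1 + 0.5000)Ma, so a = g sinθ/(1 + 0.5000) = (9.81) sin 19.4° / 1.500 = 2.172 m/s².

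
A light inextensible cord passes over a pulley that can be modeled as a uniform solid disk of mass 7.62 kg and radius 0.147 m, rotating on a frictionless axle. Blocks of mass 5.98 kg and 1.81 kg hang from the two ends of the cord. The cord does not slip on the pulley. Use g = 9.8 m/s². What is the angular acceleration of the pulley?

I = ½MR² = (1/2)(7.62)(0.147)² = 0.08233 kg·m².
Heavier block: m₁g − T₁ = m₁a. Lighter block: T₂ − m₂g = m₂a.
Pulley: (T₁ − T₂)R = Iα = I(a/R), so T₁ − T₂ = (I/R²)a = (1/2)M_p a = 3.810·a.
Adding the three: (m₁ − m₂)g = (m₁ + m₂ + 3.810)a, so a = (5.98 − 1.81)(9.8)/(5.98 + 1.81 + 3.810) = 3.523 m/s².
α = a/R = 3.523/0.147 = 23.97 rad/s².

α ≈ 24.0 rad/s²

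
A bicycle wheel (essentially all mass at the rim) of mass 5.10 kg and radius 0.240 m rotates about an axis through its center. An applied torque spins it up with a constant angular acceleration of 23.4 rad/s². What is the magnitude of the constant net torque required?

I = MR² = (5.10)(0.240)² = 0.2938 kg·m².
τ = Iα = (0.2938)(23.40) = 6.874 N·m.

τ ≈ 6.87 N·m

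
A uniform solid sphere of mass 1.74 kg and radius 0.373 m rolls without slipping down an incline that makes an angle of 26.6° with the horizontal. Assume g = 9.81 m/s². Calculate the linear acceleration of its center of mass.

Translation along the incline: Mg sinθ − f = Ma.
Rotation about the center: fR = Iα with I = (2/5)MR². No-slip gives a = αR, so f = (I/R²)a = (2/5)M a.
Substituting: Mg sinθ = (1 + 0.4000)Ma, so a = g sinθ/(1 + 0.4000) = (9.81) sin 26.6° / 1.400 = 3.138 m/s².

a ≈ 3.14 m/s²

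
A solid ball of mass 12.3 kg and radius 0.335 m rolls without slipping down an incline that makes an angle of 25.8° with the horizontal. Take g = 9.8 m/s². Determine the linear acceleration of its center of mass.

a ≈ 3.05 m/s²

Translation along the incline: Mg sinθ − f = Ma.
Rotation about the center: fR = Iα with I = (2/5)MR². No-slip gives a = αR, so f = (I/R²)a = (2/5)M a.
Substituting: Mg sinθ = (1 + 0.4000)Ma, so a = g sinθ/(1 + 0.4000) = (9.8) sin 25.8° / 1.400 = 3.047 m/s².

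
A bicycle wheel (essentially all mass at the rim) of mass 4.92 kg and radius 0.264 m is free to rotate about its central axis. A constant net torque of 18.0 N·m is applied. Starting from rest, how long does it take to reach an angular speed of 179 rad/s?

t ≈ 3.41 s

I = MR² = (4.92)(0.264)² = 0.3429 kg·m².
α = τ/I = 18.0/0.3429 = 52.49 rad/s².
ω = αt ⇒ t = ω/α = 179/52.49 = 3.410 s.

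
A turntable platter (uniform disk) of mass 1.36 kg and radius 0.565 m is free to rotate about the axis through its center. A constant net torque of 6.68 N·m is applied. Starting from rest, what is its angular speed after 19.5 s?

I = ½MR² = (1/2)(1.36)(0.565)² = 0.2171 kg·m².
α = τ/I = 6.68/0.2171 = 30.77 rad/s².
ω = ω₀ + αt = 0 + (30.77)(19.5) = 600.1 rad/s.

ω ≈ 600 rad/s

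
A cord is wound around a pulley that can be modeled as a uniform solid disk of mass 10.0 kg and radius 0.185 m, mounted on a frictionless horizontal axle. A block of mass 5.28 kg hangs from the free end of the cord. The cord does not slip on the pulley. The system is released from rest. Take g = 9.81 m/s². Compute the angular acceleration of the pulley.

I = ½MR² = (1/2)(10.0)(0.185)² = 0.1711 kg·m².
Block: mg − T = ma. Pulley: TR = Iα. No-slip: a = αR, so T = (I/R²)a = 5.000·a.
Then mg = (m + 5.000)a, so a = (5.28)(9.81)/(5.28 + 5.000) = 5.039 m/s².
α = a/R = 5.039/0.185 = 27.24 rad/s².

α ≈ 27.2 rad/s²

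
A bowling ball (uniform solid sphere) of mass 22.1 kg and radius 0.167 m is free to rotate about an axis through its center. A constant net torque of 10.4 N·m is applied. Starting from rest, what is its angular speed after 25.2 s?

ω ≈ 1060 rad/s

I = (2/5)MR² = (2/5)(22.1)(0.167)² = 0.2465 kg·m².
α = τ/I = 10.4/0.2465 = 42.18 rad/s².
ω = ω₀ + αt = 0 + (42.18)(25.2) = 1063 rad/s.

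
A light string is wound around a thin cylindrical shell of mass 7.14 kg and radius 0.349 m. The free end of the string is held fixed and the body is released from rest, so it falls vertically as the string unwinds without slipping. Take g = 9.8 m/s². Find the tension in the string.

Translation: Mg − T = Ma. Rotation about the center: TR = Iα with I = MR².
With a = αR: T = (I/R²)a = M a, so Mg = (1 + 1.000)Ma.
a = g/(1 + 1.000) = 9.8/2.000 = 4.900 m/s².
T = 1.000·M·a = (1.000)(7.14)(4.900) = 34.99 N.

T ≈ 35.0 N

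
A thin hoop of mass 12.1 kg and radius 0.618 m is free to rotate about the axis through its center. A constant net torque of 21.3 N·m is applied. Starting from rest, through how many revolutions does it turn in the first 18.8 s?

I = MR² = (12.1)(0.618)² = 4.621 kg·m².
α = τ/I = 21.3/4.621 = 4.609 rad/s².
θ = ½αt² = ½(4.609)(18.8)² = 814.5 rad.
Revolutions = θ/(2π) = 129.6.

≈ 130 revolutions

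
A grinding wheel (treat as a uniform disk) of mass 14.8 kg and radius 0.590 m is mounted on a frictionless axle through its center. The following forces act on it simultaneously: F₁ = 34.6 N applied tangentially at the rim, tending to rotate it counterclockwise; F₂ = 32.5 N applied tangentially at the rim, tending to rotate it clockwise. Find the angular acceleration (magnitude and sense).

α ≈ 0.481 rad/s², counterclockwise

I = ½MR² = (1/2)(14.8)(0.590)² = 2.576 kg·m².
Taking counterclockwise as positive: τ₁ = +(34.6)(0.590) = +20.41 N·m; τ₂ = −(32.5)(0.590) = −19.18 N·m.
Net torque τ = 1.239 N·m.
α = τ/I = 1.239/2.576 = 0.4810 rad/s².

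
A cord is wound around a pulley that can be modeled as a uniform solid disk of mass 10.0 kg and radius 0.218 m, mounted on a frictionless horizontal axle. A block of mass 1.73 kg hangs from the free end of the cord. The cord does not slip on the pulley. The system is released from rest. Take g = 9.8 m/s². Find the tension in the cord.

T ≈ 12.6 N

I = ½MR² = (1/2)(10.0)(0.218)² = 0.2376 kg·m².
Block: mg − T = ma. Pulley: TR = Iα. No-slip: a = αR, so T = (I/R²)a = 5.000·a.
Then mg = (m + 5.000)a, so a = (1.73)(9.8)/(1.73 + 5.000) = 2.519 m/s².
T = 5.000·a = 12.60 N.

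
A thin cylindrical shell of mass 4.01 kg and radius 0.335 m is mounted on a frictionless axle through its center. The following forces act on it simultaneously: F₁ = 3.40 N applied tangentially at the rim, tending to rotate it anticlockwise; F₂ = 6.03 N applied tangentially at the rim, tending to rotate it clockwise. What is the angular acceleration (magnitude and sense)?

I = MR² = (4.01)(0.335)² = 0.4500 kg·m².
Taking anticlockwise as positive: τ₁ = +(3.40)(0.335) = +1.139 N·m; τ₂ = −(6.03)(0.335) = −2.020 N·m.
Net torque τ = -0.8811 N·m.
α = τ/I = -0.8811/0.4500 = -1.958 rad/s².

α ≈ 1.96 rad/s², clockwise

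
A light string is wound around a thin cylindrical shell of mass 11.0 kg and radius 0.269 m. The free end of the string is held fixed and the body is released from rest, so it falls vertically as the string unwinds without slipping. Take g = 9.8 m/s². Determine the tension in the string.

Translation: Mg − T = Ma. Rotation about the center: TR = Iα with I = MR².
With a = αR: T = (I/R²)a = M a, so Mg = (1 + 1.000)Ma.
a = g/(1 + 1.000) = 9.8/2.000 = 4.900 m/s².
T = 1.000·M·a = (1.000)(11.0)(4.900) = 53.90 N.

T ≈ 53.9 N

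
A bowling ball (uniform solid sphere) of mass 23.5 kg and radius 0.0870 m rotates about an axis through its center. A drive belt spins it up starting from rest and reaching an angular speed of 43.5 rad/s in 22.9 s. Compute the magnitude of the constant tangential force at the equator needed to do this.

I = (2/5)MR² = (2/5)(23.5)(0.0870)² = 0.07115 kg·m².
α = Δω/Δt = (43.5 − 0)/22.9 = 1.900 rad/s².
The required torque is τ = Iα = (0.07115)(1.900) = 0.1352 N·m.
A tangential force at the equator gives τ = FR, so F = τ/R = 0.1352/0.0870 = 1.553 N.

F ≈ 1.55 N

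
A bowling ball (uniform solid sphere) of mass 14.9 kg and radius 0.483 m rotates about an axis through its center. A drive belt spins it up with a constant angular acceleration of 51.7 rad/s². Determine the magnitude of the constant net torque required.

I = (2/5)MR² = (2/5)(14.9)(0.483)² = 1.390 kg·m².
τ = Iα = (1.390)(51.70) = 71.88 N·m.

τ ≈ 71.9 N·m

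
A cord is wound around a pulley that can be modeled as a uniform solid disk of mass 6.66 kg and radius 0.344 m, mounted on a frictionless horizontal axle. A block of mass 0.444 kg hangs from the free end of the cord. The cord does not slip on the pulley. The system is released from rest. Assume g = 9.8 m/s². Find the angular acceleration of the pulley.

I = ½MR² = (1/2)(6.66)(0.344)² = 0.3941 kg·m².
Block: mg − T = ma. Pulley: TR = Iα. No-slip: a = αR, so T = (I/R²)a = 3.330·a.
Then mg = (m + 3.330)a, so a = (0.444)(9.8)/(0.444 + 3.330) = 1.153 m/s².
α = a/R = 1.153/0.344 = 3.352 rad/s².

α ≈ 3.35 rad/s²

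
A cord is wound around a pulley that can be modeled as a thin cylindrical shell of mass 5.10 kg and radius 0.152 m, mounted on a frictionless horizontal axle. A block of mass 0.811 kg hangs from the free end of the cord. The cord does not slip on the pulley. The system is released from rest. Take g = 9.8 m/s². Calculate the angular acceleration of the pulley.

α ≈ 8.85 rad/s²

I = MR² = (5.10)(0.152)² = 0.1178 kg·m².
Block: mg − T = ma. Pulley: TR = Iα. No-slip: a = αR, so T = (I/R²)a = 5.100·a.
Then mg = (m + 5.100)a, so a = (0.811)(9.8)/(0.811 + 5.100) = 1.345 m/s².
α = a/R = 1.345/0.152 = 8.846 rad/s².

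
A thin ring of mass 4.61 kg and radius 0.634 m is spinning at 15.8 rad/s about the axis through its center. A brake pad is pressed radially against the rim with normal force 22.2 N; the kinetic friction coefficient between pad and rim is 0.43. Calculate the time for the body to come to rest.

I = MR² = (4.61)(0.634)² = 1.853 kg·m².
Friction force f = μN = (0.43)(22.2) = 9.546 N at the rim; torque magnitude τ = fR = 6.052 N·m, opposing ω.
|α| = τ/I = 6.052/1.853 = 3.266 rad/s² (deceleration).
0 = ω₀ − |α|t ⇒ t = ω₀/|α| = 15.8/3.266 = 4.838 s.

t ≈ 4.84 s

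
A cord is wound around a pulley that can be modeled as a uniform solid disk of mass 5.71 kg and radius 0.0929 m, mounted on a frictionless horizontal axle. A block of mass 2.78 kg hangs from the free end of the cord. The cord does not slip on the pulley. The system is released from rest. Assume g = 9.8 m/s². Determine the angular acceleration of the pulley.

I = ½MR² = (1/2)(5.71)(0.0929)² = 0.02464 kg·m².
Block: mg − T = ma. Pulley: TR = Iα. No-slip: a = αR, so T = (I/R²)a = 2.855·a.
Then mg = (m + 2.855)a, so a = (2.78)(9.8)/(2.78 + 2.855) = 4.835 m/s².
α = a/R = 4.835/0.0929 = 52.04 rad/s².

α ≈ 52.0 rad/s²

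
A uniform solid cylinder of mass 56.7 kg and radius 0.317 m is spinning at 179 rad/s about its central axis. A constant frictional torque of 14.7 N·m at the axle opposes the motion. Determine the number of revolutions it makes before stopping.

I = ½MR² = (1/2)(56.7)(0.317)² = 2.849 kg·m².
The net torque has magnitude 14.7 N·m, opposing ω.
|α| = τ/I = 14.70/2.849 = 5.160 rad/s² (deceleration).
ω² = ω₀² − 2|α|θ with ω = 0 ⇒ θ = ω₀²/(2|α|) = 3105 rad = 494.1 rev.

≈ 494 revolutions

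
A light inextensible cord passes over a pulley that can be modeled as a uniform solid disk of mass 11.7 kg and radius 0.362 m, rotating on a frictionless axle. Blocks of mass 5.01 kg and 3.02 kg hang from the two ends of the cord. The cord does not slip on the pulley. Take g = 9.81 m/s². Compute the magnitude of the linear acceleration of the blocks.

a ≈ 1.41 m/s²

I = ½MR² = (1/2)(11.7)(0.362)² = 0.7666 kg·m².
Heavier block: m₁g − T₁ = m₁a. Lighter block: T₂ − m₂g = m₂a.
Pulley: (T₁ − T₂)R = Iα = I(a/R), so T₁ − T₂ = (I/R²)a = (1/2)M_p a = 5.850·a.
Adding the three: (m₁ − m₂)g = (m₁ + m₂ + 5.850)a, so a = (5.01 − 3.02)(9.81)/(5.01 + 3.02 + 5.850) = 1.406 m/s².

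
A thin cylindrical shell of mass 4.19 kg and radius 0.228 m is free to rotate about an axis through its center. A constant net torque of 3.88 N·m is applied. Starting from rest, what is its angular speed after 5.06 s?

I = MR² = (4.19)(0.228)² = 0.2178 kg·m².
α = τ/I = 3.88/0.2178 = 17.81 rad/s².
ω = ω₀ + αt = 0 + (17.81)(5.06) = 90.14 rad/s.

ω ≈ 90.1 rad/s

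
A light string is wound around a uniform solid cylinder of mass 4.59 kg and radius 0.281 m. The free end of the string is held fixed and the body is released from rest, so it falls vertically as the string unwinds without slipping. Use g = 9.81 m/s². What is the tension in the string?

T ≈ 15.0 N

Translation: Mg − T = Ma. Rotation about the center: TR = Iα with I = ½MR².
With a = αR: T = (I/R²)a = (1/2)M a, so Mg = (1 + 0.5000)Ma.
a = g/(1 + 0.5000) = 9.81/1.500 = 6.540 m/s².
T = 0.5000·M·a = (0.5000)(4.59)(6.540) = 15.01 N.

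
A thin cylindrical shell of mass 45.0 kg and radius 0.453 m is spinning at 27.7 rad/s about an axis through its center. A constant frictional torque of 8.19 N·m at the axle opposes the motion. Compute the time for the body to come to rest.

t ≈ 31.2 s

I = MR² = (45.0)(0.453)² = 9.234 kg·m².
The net torque has magnitude 8.19 N·m, opposing ω.
|α| = τ/I = 8.190/9.234 = 0.8869 rad/s² (deceleration).
0 = ω₀ − |α|t ⇒ t = ω₀/|α| = 27.7/0.8869 = 31.23 s.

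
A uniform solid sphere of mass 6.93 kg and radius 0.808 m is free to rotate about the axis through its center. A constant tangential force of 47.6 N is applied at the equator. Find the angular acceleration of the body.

α ≈ 21.3 rad/s²

I = (2/5)MR² = (2/5)(6.93)(0.808)² = 1.810 kg·m².
τ = F R = (47.6)(0.808) = 38.46 N·m.
From τ = Iα: α = 38.46/1.810 = 21.25 rad/s².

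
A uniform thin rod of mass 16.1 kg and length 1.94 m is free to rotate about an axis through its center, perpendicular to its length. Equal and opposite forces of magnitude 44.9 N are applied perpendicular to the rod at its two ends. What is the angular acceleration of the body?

I = (1/12)ML² = (1/12)(16.1)(1.94)² = 5.049 kg·m².
The couple gives τ = F·(L/2) + F·(L/2) = F L = (44.9)(1.94) = 87.11 N·m.
Newton's second law for rotation, τ = Iα, gives α = τ/I = 87.11/5.049 = 17.25 rad/s².

α ≈ 17.3 rad/s²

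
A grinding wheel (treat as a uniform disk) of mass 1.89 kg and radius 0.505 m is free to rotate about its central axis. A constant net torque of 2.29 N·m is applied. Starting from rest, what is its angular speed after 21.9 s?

I = ½MR² = (1/2)(1.89)(0.505)² = 0.2410 kg·m².
α = τ/I = 2.29/0.2410 = 9.502 rad/s².
ω = ω₀ + αt = 0 + (9.502)(21.9) = 208.1 rad/s.

ω ≈ 208 rad/s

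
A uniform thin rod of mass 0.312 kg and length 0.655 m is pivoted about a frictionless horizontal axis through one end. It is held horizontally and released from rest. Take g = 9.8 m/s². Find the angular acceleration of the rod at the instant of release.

α ≈ 22.4 rad/s²

About the pivot, I = (1/3)ML² = (1/3)(0.312)(0.655)² = 0.04462 kg·m².
The weight acts at the center, a distance L/2 = 0.3275 m from the pivot; τ = Mg(L/2) = 1.001 N·m.
α = τ/I = 1.001/0.04462 = 22.44 rad/s².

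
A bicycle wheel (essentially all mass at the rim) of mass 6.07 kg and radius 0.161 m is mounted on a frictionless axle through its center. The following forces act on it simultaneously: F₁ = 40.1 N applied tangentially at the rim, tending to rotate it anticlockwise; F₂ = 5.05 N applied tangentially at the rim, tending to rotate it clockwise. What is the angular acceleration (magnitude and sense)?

α ≈ 35.9 rad/s², anticlockwise

I = MR² = (6.07)(0.161)² = 0.1573 kg·m².
Taking anticlockwise as positive: τ₁ = +(40.1)(0.161) = +6.456 N·m; τ₂ = −(5.05)(0.161) = −0.8130 N·m.
Net torque τ = 5.643 N·m.
α = τ/I = 5.643/0.1573 = 35.87 rad/s².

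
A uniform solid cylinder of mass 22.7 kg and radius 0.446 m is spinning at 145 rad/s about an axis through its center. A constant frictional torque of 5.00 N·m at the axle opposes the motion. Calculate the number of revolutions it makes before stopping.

I = ½MR² = (1/2)(22.7)(0.446)² = 2.258 kg·m².
The net torque has magnitude 5.00 N·m, opposing ω.
|α| = τ/I = 5.000/2.258 = 2.215 rad/s² (deceleration).
ω² = ω₀² − 2|α|θ with ω = 0 ⇒ θ = ω₀²/(2|α|) = 4747 rad = 755.5 rev.

≈ 755 revolutions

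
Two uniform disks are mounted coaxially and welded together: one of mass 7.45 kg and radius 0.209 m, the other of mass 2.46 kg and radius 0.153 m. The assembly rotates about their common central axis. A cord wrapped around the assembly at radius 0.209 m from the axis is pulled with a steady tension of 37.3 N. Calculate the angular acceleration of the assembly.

α ≈ 40.7 rad/s²

I = ½M₁R₁² + ½M₂R₂² = ½(7.45)(0.209)² + ½(2.46)(0.153)² = 0.1915 kg·m².
τ = F r = (37.3)(0.209) = 7.796 N·m.
α = τ/I = 7.796/0.1915 = 40.71 rad/s².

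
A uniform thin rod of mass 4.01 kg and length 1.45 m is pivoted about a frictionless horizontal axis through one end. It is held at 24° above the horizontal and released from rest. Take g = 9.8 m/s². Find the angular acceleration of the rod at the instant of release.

About the pivot, I = (1/3)ML² = (1/3)(4.01)(1.45)² = 2.810 kg·m².
The weight acts at the center, a distance L/2 = 0.7250 m from the pivot; τ = Mg(L/2) cos 24° = 26.03 N·m.
α = τ/I = 26.03/2.810 = 9.261 rad/s².
(Equivalently α = (3g/(2L)) cos 24° = 9.261 rad/s².)

α ≈ 9.26 rad/s²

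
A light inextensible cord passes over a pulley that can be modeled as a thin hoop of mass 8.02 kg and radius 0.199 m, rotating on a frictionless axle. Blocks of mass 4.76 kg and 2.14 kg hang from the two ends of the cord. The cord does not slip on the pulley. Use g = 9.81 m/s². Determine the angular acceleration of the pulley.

I = MR² = (8.02)(0.199)² = 0.3176 kg·m².
Heavier block: m₁g − T₁ = m₁a. Lighter block: T₂ − m₂g = m₂a.
Pulley: (T₁ − T₂)R = Iα = I(a/R), so T₁ − T₂ = (I/R²)a = 1·M_p a = 8.020·a.
Adding the three: (m₁ − m₂)g = (m₁ + m₂ + 8.020)a, so a = (4.76 − 2.14)(9.81)/(4.76 + 2.14 + 8.020) = 1.723 m/s².
α = a/R = 1.723/0.199 = 8.657 rad/s².

α ≈ 8.66 rad/s²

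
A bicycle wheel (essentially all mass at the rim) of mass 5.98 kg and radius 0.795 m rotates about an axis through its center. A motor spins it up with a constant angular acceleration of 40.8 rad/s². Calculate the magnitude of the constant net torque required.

I = MR² = (5.98)(0.795)² = 3.780 kg·m².
τ = Iα = (3.780)(40.80) = 154.2 N·m.

τ ≈ 154 N·m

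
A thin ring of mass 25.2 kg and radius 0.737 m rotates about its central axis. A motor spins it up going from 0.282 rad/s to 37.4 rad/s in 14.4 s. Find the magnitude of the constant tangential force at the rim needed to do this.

I = MR² = (25.2)(0.737)² = 13.69 kg·m².
α = Δω/Δt = (37.4 − 0.282)/14.4 = 2.578 rad/s².
The required torque is τ = Iα = (13.69)(2.578) = 35.28 N·m.
A tangential force at the rim gives τ = FR, so F = τ/R = 35.28/0.737 = 47.87 N.

F ≈ 47.9 N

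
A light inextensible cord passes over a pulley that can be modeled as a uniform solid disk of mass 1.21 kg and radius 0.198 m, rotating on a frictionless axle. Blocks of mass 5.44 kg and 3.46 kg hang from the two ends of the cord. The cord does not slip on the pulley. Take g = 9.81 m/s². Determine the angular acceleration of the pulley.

I = ½MR² = (1/2)(1.21)(0.198)² = 0.02372 kg·m².
Heavier block: m₁g − T₁ = m₁a. Lighter block: T₂ − m₂g = m₂a.
Pulley: (T₁ − T₂)R = Iα = I(a/R), so T₁ − T₂ = (I/R²)a = (1/2)M_p a = 0.6050·a.
Adding the three: (m₁ − m₂)g = (m₁ + m₂ + 0.6050)a, so a = (5.44 − 3.46)(9.81)/(5.44 + 3.46 + 0.6050) = 2.044 m/s².
α = a/R = 2.044/0.198 = 10.32 rad/s².

α ≈ 10.3 rad/s²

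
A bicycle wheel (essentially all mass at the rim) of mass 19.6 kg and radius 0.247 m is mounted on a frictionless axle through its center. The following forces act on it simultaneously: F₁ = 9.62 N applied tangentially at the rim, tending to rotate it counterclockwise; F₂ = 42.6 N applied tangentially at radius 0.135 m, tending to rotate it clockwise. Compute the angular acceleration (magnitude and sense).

α ≈ 2.82 rad/s², clockwise

I = MR² = (19.6)(0.247)² = 1.196 kg·m².
Taking counterclockwise as positive: τ₁ = +(9.62)(0.247) = +2.376 N·m; τ₂ = −(42.6)(0.135) = −5.751 N·m.
Net torque τ = -3.375 N·m.
α = τ/I = -3.375/1.196 = -2.822 rad/s².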